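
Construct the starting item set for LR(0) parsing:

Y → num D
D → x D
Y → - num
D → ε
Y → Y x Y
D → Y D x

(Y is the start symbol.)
First, augment the grammar with Y' → Y
I₀ = CLOSURE({ [Y' → . Y] }):
  [Y' → . Y] has the dot before Y: add [Y → . num D], [Y → . - num], [Y → . Y x Y]
No further items can be added.

I₀ = { [Y → . - num], [Y → . Y x Y], [Y → . num D], [Y' → . Y] }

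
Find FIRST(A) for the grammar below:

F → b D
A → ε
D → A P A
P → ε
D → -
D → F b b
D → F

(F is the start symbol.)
{ ε }

To compute FIRST(A), examine every production with A on the left-hand side, reading each right-hand side left to right until a non-nullable symbol is reached.

From A → ε:
  - ε-production, so ε ∈ FIRST(A)

Collecting: FIRST(A) = { ε }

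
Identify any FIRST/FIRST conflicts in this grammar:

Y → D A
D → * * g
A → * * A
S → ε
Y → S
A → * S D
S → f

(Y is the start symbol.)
Yes. A → '*' '*' A / A → '*' S D on { '*' }

FIRST sets of the non-terminals at (or reachable through a nullable prefix from) the front of some alternative:
  FIRST(D) = { '*' }
  FIRST(S) = { 'f', ε }

Productions for Y:
  Y → D A: FIRST = { '*' }
  Y → S: FIRST = { 'f', ε }
Productions for A:
  A → * * A: FIRST = { '*' }
  A → * S D: FIRST = { '*' }
Productions for S:
  S → ε: FIRST = { ε }
  S → f: FIRST = { 'f' }
D has only one production, so no FIRST/FIRST conflict is possible there.

Conflict for A: A → * * A and A → * S D
  Overlap: { '*' }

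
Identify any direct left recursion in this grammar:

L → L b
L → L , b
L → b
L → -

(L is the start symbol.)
Direct left recursion occurs when N → N α for some non-terminal N (the right-hand side begins with the left-hand side itself).

L → L b: LEFT RECURSIVE (starts with L)
L → L , b: LEFT RECURSIVE (starts with L)
L → b: starts with b
L → -: starts with '-'

The grammar has direct left recursion on: L.

Answer: Yes, L is left-recursive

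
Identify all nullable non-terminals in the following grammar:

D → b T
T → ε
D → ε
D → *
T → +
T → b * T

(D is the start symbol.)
ε-productions: T → ε, D → ε
So T, D are immediately nullable.
Every non-terminal is now nullable.
Nullable = { 'D', 'T' }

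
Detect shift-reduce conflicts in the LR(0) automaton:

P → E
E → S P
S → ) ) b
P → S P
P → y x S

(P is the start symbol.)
No shift-reduce conflicts

A shift-reduce conflict occurs when an LR(0) state has both:
  - a complete (reduce) item [A → α .] (dot at the end), and
  - a shift item [B → β . c γ] (dot before a terminal).

Augment with P' → P and build the canonical LR(0) collection (I0 = CLOSURE({[P' → . P]}), then GOTO on every symbol after a dot until no new states appear). It has 11 states:
  I0: { [E → . S P], [P → . E], [P → . S P], [P → . y x S], [P' → . P], [S → . ) ) b] }  — shift
  I1: { [S → ) . ) b] }  — shift
  I2: { [P → E .] }  — reduce
  I3: { [P' → P .] }  — accept
  I4: { [E → . S P], [E → S . P], [P → . E], [P → . S P], [P → . y x S], [P → S . P], [S → . ) ) b] }  — shift
  I5: { [P → y . x S] }  — shift
  I6: { [P → y x . S], [S → . ) ) b] }  — shift
  I7: { [P → y x S .] }  — reduce
  I8: { [E → S P .], [P → S P .] }  — 2 reduces
  I9: { [S → ) ) . b] }  — shift
  I10: { [S → ) ) b .] }  — reduce

No state contains both a complete item and a shift item.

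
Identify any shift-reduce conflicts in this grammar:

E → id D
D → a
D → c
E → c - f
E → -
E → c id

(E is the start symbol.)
No shift-reduce conflicts

Augment with E' → E and build the canonical LR(0) collection (I0 = CLOSURE({[E' → . E]}), then GOTO on every symbol after a dot until no new states appear). It has 11 states:
  I0: { [E → . -], [E → . c - f], [E → . c id], [E → . id D], [E' → . E] }  — shift
  I1: { [E → - .] }  — reduce
  I2: { [E' → E .] }  — accept
  I3: { [E → c . - f], [E → c . id] }  — shift
  I4: { [D → . a], [D → . c], [E → id . D] }  — shift
  I5: { [E → id D .] }  — reduce
  I6: { [D → a .] }  — reduce
  I7: { [D → c .] }  — reduce
  I8: { [E → c - . f] }  — shift
  I9: { [E → c id .] }  — reduce
  I10: { [E → c - f .] }  — reduce

No state contains both a complete item and a shift item.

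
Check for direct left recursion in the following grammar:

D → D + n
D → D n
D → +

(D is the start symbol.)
Direct left recursion occurs when N → N α for some non-terminal N (the right-hand side begins with the left-hand side itself).

D → D + n: LEFT RECURSIVE (starts with D)
D → D n: LEFT RECURSIVE (starts with D)
D → +: starts with '+'

The grammar has direct left recursion on: D.

Answer: Yes, D is left-recursive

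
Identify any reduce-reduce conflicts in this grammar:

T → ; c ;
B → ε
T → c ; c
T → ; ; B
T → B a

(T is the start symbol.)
A reduce-reduce conflict occurs when an LR(0) state has two complete items [A → α .] and [B → β .] — both call for a reduction, and with no lookahead the parser cannot choose between them.

Augment with T' → T and build the canonical LR(0) collection (I0 = CLOSURE({[T' → . T]}), then GOTO on every symbol after a dot until no new states appear). It has 12 states:
  I0: { [B → .], [T → . ; ; B], [T → . ; c ;], [T → . B a], [T → . c ; c], [T' → . T] }  — shift, reduce
  I1: { [T → ; . ; B], [T → ; . c ;] }  — shift
  I2: { [T → B . a] }  — shift
  I3: { [T' → T .] }  — accept
  I4: { [T → c . ; c] }  — shift
  I5: { [T → c ; . c] }  — shift
  I6: { [T → c ; c .] }  — reduce
  I7: { [T → B a .] }  — reduce
  I8: { [B → .], [T → ; ; . B] }  — reduce
  I9: { [T → ; c . ;] }  — shift
  I10: { [T → ; c ; .] }  — reduce
  I11: { [T → ; ; B .] }  — reduce

No state contains more than one complete item.

Answer: No reduce-reduce conflicts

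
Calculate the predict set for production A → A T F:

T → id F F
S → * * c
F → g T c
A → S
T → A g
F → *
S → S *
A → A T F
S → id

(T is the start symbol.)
{ '*', 'id' }

PREDICT(A → A T F) = (FIRST(RHS) \ {ε}) ∪ (FOLLOW(A) if ε ∈ FIRST(RHS), i.e. RHS ⇒* ε)
FIRST(A) = { '*', 'id' }
FIRST(A T F) = { '*', 'id' }
ε ∉ FIRST(A T F), so FOLLOW(A) is not added.
PREDICT(A → A T F) = { '*', 'id' }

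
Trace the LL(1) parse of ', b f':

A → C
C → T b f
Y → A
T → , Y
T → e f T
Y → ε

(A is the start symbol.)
Stack is shown with the top on the left.

Stack      Input    Action
--------------------------
A $        , b f $  output A → C
C $        , b f $  output C → T b f
T b f $    , b f $  output T → , Y
, Y b f $  , b f $  match ','
Y b f $    b f $    output Y → ε
b f $      b f $    match 'b'
f $        f $      match 'f'
$          $        accept

The string is accepted.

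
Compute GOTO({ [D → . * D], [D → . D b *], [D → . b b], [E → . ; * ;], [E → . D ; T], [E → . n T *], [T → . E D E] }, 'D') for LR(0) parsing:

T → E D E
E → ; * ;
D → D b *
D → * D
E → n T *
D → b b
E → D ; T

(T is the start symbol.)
{ [D → D . b *], [E → D . ; T] }

GOTO(I, 'D') = CLOSURE({ [A → αX.β] : [A → α.Xβ] ∈ I, X = 'D' })

Items with dot before 'D', with the dot advanced:
  [D → . D b *] → [D → D . b *]
  [E → . D ; T] → [E → D . ; T]
Closure adds nothing (no advanced item has the dot before a non-terminal).

GOTO = { [D → D . b *], [E → D . ; T] }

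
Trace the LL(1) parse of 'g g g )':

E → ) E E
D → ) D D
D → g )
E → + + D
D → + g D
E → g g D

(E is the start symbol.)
LL(1) parsing maintains a stack (initially the start symbol over $) and the input. At each step: if the stack top is a terminal, match it against the current input token; if it is a non-terminal N, replace it with the RHS of M[N, lookahead] (the unique production whose predict set contains the lookahead).

Stack is shown with the top on the left.

Stack    Input      Action
--------------------------
E $      g g g ) $  output E → g g D
g g D $  g g g ) $  match 'g'
g D $    g g ) $    match 'g'
D $      g ) $      output D → g )
g ) $    g ) $      match 'g'
) $      ) $        match ')'
$        $          accept

The string is accepted.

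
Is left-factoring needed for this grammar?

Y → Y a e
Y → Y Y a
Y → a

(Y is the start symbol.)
Left-factoring is needed when two productions for the same non-terminal
share a common prefix on the right-hand side.

Productions for Y:
  Y → Y a e
  Y → Y Y a
  Y → a

Found common prefix 'Y' in productions for Y

Answer: Yes, Y has productions with common prefix 'Y'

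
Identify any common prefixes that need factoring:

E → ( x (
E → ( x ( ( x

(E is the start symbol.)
Left-factoring is needed when two productions for the same non-terminal
share a common prefix on the right-hand side.

Productions for E:
  E → ( x (
  E → ( x ( ( x

Found common prefix '( x (' in productions for E

Answer: Yes, E has productions with common prefix '( x ('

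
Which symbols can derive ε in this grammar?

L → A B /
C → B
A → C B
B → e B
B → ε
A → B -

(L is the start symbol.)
A non-terminal is nullable if it can derive ε (the empty string): either it has an ε-production, or it has a production whose right-hand side consists entirely of nullable non-terminals.

ε-productions: B → ε
So B is immediately nullable.
C → B: every symbol on the right is nullable, so C is nullable too.
A → C B: every symbol on the right is nullable, so A is nullable too.
No further non-terminal can be added: every production for the remaining non-terminals contains a terminal or a non-nullable non-terminal.
Nullable = { 'A', 'B', 'C' }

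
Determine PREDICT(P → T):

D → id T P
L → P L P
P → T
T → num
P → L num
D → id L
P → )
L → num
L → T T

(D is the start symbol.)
{ 'num' }

PREDICT(P → T) = (FIRST(RHS) \ {ε}) ∪ (FOLLOW(P) if ε ∈ FIRST(RHS), i.e. RHS ⇒* ε)
FIRST(T) = { 'num' }
FIRST(T) = { 'num' }
ε ∉ FIRST(T), so FOLLOW(P) is not added.
PREDICT(P → T) = { 'num' }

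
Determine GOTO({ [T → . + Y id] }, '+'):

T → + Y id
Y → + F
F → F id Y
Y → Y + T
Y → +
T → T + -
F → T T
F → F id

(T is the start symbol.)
{ [T → + . Y id], [Y → . + F], [Y → . +], [Y → . Y + T] }

GOTO(I, '+') = CLOSURE({ [A → αX.β] : [A → α.Xβ] ∈ I, X = '+' })

Items with dot before '+', with the dot advanced:
  [T → . + Y id] → [T → + . Y id]
Closure of the advanced items:
  [T → + . Y id] has the dot before Y: add [Y → . + F], [Y → . Y + T], [Y → . +]

GOTO = { [T → + . Y id], [Y → . + F], [Y → . +], [Y → . Y + T] }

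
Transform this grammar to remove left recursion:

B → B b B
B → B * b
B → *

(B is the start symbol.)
B is directly left-recursive. The standard transformation for
  A → A α₁ | ... | A α_m | β₁ | ... | β_n
is
  A  → β₁ A' | ... | β_n A'
  A' → α₁ A' | ... | α_m A' | ε

B → * becomes B → * B'
B → B b B becomes B' → b B B'
B → B * b becomes B' → * b B'
Add B' → ε

Resulting grammar:
B → * B'
B' → b B B'
B' → * b B'
B' → ε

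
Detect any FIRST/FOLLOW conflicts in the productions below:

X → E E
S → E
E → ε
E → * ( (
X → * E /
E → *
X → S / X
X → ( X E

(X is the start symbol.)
Yes. X → '*' E '/' with FOLLOW(X) on { '*' }; X → S '/' X with FOLLOW(X) on { '*' }; E → '*' '(' '(' with FOLLOW(E) on { '*' }; E → '*' with FOLLOW(E) on { '*' }

Nullable non-terminals: E, S, X.
FIRST sets used below: FIRST(E) = { '*', ε }, FIRST(S) = { '*', ε }

E: nullable alternative(s) E → ε; FOLLOW(E) = { $, '*', '/' }
  E → ε: FIRST \ {ε} = { } — this is the only nullable alternative, skip
  E → * ( (: FIRST \ {ε} = { '*' } — overlaps FOLLOW(E) on { '*' }: CONFLICT
  E → *: FIRST \ {ε} = { '*' } — overlaps FOLLOW(E) on { '*' }: CONFLICT
S has a nullable alternative but only one production, so nothing to check.

X: nullable alternative(s) X → E E; FOLLOW(X) = { $, '*' }
  X → E E: FIRST \ {ε} = { '*' } — this is the only nullable alternative, skip
  X → * E /: FIRST \ {ε} = { '*' } — overlaps FOLLOW(X) on { '*' }: CONFLICT
  X → S / X: FIRST \ {ε} = { '*', '/' } — overlaps FOLLOW(X) on { '*' }: CONFLICT
  X → ( X E: FIRST \ {ε} = { '(' } — disjoint from FOLLOW(X)

So the grammar has 4 FIRST/FOLLOW conflicts (marked CONFLICT above).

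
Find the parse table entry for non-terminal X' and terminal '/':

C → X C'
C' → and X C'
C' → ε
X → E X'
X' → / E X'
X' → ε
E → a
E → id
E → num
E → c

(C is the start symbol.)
To find M[X', '/'], we find productions for X' where '/' is in the predict set (PREDICT(N → α) = (FIRST(α) \ {ε}) ∪ (FOLLOW(N) if α ⇒* ε)).

Relevant sets:
  FOLLOW(X') = { $, 'and' }

X' → / E X': PREDICT = { '/' }
  '/' is in predict set, so this production goes in M[X', '/']
X' → ε: PREDICT = { $, 'and' }

M[X', '/'] = X' → / E X'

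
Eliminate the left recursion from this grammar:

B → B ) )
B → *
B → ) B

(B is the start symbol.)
B → * B'
B → ) B B'
B' → ) ) B'
B' → ε

B is directly left-recursive. The standard transformation for
  A → A α₁ | ... | A α_m | β₁ | ... | β_n
is
  A  → β₁ A' | ... | β_n A'
  A' → α₁ A' | ... | α_m A' | ε

B → * becomes B → * B'
B → ) B becomes B → ) B B'
B → B ) ) becomes B' → ) ) B'
Add B' → ε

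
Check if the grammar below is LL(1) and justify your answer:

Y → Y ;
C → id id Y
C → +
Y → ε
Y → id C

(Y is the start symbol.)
A grammar is LL(1) if for each non-terminal N with multiple productions, the predict sets of those productions are pairwise disjoint, where PREDICT(N → α) = (FIRST(α) \ {ε}) ∪ (FOLLOW(N) if α ⇒* ε).

Relevant sets:
  FIRST(Y) = { ';', 'id', ε }
  FOLLOW(Y) = { $, ';' }

For Y:
  PREDICT(Y → Y ';') = { ';', 'id' }
  PREDICT(Y → ε) = { $, ';' }
  PREDICT(Y → id C) = { 'id' }
For C:
  PREDICT(C → id id Y) = { 'id' }
  PREDICT(C → '+') = { '+' }

Conflict found: Predict set conflict for Y: { ';' }
The grammar is NOT LL(1).

Answer: No. Predict set conflict for Y: { ';' }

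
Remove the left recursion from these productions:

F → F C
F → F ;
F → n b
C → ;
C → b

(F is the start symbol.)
F is directly left-recursive. The standard transformation for
  A → A α₁ | ... | A α_m | β₁ | ... | β_n
is
  A  → β₁ A' | ... | β_n A'
  A' → α₁ A' | ... | α_m A' | ε

F → n b becomes F → n b F'
F → F C becomes F' → C F'
F → F ; becomes F' → ; F'
Add F' → ε

Productions for other non-terminals are unchanged:
  C → ;
  C → b

Resulting grammar:
F → n b F'
F' → C F'
F' → ; F'
F' → ε
C → ;
C → b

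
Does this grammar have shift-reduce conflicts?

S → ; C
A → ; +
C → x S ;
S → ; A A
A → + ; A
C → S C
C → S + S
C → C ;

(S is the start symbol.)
Yes — I6: [S → ; C .] vs [C → C . ;]; I12: [C → S C .] vs [C → C . ;]; I18: [A → ; + .] vs [A → + . ; A]

Augment with S' → S and build the canonical LR(0) collection (I0 = CLOSURE({[S' → . S]}), then GOTO on every symbol after a dot until no new states appear). It has 21 states:
  I0: { [S → . ; A A], [S → . ; C], [S' → . S] }  — shift
  I1: { [A → . + ; A], [A → . ; +], [C → . C ;], [C → . S + S], [C → . S C], [C → . x S ;], [S → . ; A A], [S → . ; C], [S → ; . A A], [S → ; . C] }  — shift
  I2: { [S' → S .] }  — accept
  I3: { [A → + . ; A] }  — shift
  I4: { [A → . + ; A], [A → . ; +], [A → ; . +], [C → . C ;], [C → . S + S], [C → . S C], [C → . x S ;], [S → . ; A A], [S → . ; C], [S → ; . A A], [S → ; . C] }  — shift
  I5: { [A → . + ; A], [A → . ; +], [S → ; A . A] }  — shift
  I6: { [C → C . ;], [S → ; C .] }  — shift, reduce
  I7: { [C → . C ;], [C → . S + S], [C → . S C], [C → . x S ;], [C → S . + S], [C → S . C], [S → . ; A A], [S → . ; C] }  — shift
  I8: { [C → x . S ;], [S → . ; A A], [S → . ; C] }  — shift
  I9: { [C → x S . ;] }  — shift
  I10: { [C → x S ; .] }  — reduce
  I11: { [C → S + . S], [S → . ; A A], [S → . ; C] }  — shift
  I12: { [C → C . ;], [C → S C .] }  — shift, reduce
  I13: { [C → C ; .] }  — reduce
  I14: { [C → S + S .] }  — reduce
  I15: { [A → ; . +] }  — shift
  I16: { [S → ; A A .] }  — reduce
  I17: { [A → ; + .] }  — reduce
  I18: { [A → + . ; A], [A → ; + .] }  — shift, reduce
  I19: { [A → + ; . A], [A → . + ; A], [A → . ; +] }  — shift
  I20: { [A → + ; A .] }  — reduce

I6 contains reduce item [S → ; C .] and shift item [C → C . ;] — shift-reduce conflict.
I12 contains reduce item [C → S C .] and shift item [C → C . ;] — shift-reduce conflict.
I18 contains reduce item [A → ; + .] and shift item [A → + . ; A] — shift-reduce conflict.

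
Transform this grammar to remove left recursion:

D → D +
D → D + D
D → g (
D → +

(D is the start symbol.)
D is directly left-recursive. The standard transformation for
  A → A α₁ | ... | A α_m | β₁ | ... | β_n
is
  A  → β₁ A' | ... | β_n A'
  A' → α₁ A' | ... | α_m A' | ε

D → g ( becomes D → g ( D'
D → + becomes D → + D'
D → D + becomes D' → + D'
D → D + D becomes D' → + D D'
Add D' → ε

Resulting grammar:
D → g ( D'
D → + D'
D' → + D'
D' → + D D'
D' → ε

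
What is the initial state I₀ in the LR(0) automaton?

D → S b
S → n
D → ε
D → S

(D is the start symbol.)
{ [D → . S b], [D → . S], [D → .], [D' → . D], [S → . n] }

First, augment the grammar with D' → D
I₀ = CLOSURE({ [D' → . D] }):
  [D' → . D] has the dot before D: add [D → . S b], [D → .], [D → . S]
  [D → . S b] has the dot before S: add [S → . n]
No further items can be added.

I₀ = { [D → . S b], [D → . S], [D → .], [D' → . D], [S → . n] }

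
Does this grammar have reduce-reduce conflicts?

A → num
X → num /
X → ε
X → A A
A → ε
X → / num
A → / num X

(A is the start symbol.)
A reduce-reduce conflict occurs when an LR(0) state has two complete items [A → α .] and [B → β .] — both call for a reduction, and with no lookahead the parser cannot choose between them.

Augment with A' → A and build the canonical LR(0) collection (I0 = CLOSURE({[A' → . A]}), then GOTO on every symbol after a dot until no new states appear). It has 12 states:
  I0: { [A → . / num X], [A → . num], [A → .], [A' → . A] }  — shift, reduce
  I1: { [A → / . num X] }  — shift
  I2: { [A' → A .] }  — accept
  I3: { [A → num .] }  — reduce
  I4: { [A → . / num X], [A → . num], [A → .], [A → / num . X], [X → . / num], [X → . A A], [X → . num /], [X → .] }  — shift, 2 reduces
  I5: { [A → / . num X], [X → / . num] }  — shift
  I6: { [A → . / num X], [A → . num], [A → .], [X → A . A] }  — shift, reduce
  I7: { [A → / num X .] }  — reduce
  I8: { [A → num .], [X → num . /] }  — shift, reduce
  I9: { [X → num / .] }  — reduce
  I10: { [X → A A .] }  — reduce
  I11: { [A → . / num X], [A → . num], [A → .], [A → / num . X], [X → . / num], [X → . A A], [X → . num /], [X → .], [X → / num .] }  — shift, 3 reduces

I4 contains complete items [A → .], [X → .] — reduce-reduce conflict.
I11 contains complete items [A → .], [X → .], [X → / num .] — reduce-reduce conflict.

Answer: Yes — I4: [A → .] vs [X → .]; I11: [A → .] vs [X → .]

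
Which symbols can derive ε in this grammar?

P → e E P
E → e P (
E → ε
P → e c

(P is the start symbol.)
{ 'E' }

ε-productions: E → ε
So E is immediately nullable.
No further non-terminal can be added: every production for the remaining non-terminals contains a terminal or a non-nullable non-terminal.
Nullable = { 'E' }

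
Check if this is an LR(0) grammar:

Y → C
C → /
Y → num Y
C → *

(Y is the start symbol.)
A grammar is LR(0) if no state in the canonical LR(0) collection has:
  - both a shift item (dot before a terminal) and a complete item (shift-reduce conflict), or
  - two or more complete items (reduce-reduce conflict; the accept item [Y' → Y .] counts as a complete item here).

Augment with Y' → Y and build the canonical LR(0) collection (I0 = CLOSURE({[Y' → . Y]}), then GOTO on every symbol after a dot until no new states appear). It has 7 states:
  I0: { [C → . *], [C → . /], [Y → . C], [Y → . num Y], [Y' → . Y] }  — shift
  I1: { [C → * .] }  — reduce
  I2: { [C → / .] }  — reduce
  I3: { [Y → C .] }  — reduce
  I4: { [Y' → Y .] }  — accept
  I5: { [C → . *], [C → . /], [Y → . C], [Y → . num Y], [Y → num . Y] }  — shift
  I6: { [Y → num Y .] }  — reduce

Every state is either a pure shift/goto state or contains exactly one complete item and nothing to shift — no conflicts. The grammar is LR(0).

Answer: Yes, the grammar is LR(0)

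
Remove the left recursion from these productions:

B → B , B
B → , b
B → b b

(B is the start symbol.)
B is directly left-recursive. The standard transformation for
  A → A α₁ | ... | A α_m | β₁ | ... | β_n
is
  A  → β₁ A' | ... | β_n A'
  A' → α₁ A' | ... | α_m A' | ε

B → , b becomes B → , b B'
B → b b becomes B → b b B'
B → B , B becomes B' → , B B'
Add B' → ε

Resulting grammar:
B → , b B'
B → b b B'
B' → , B B'
B' → ε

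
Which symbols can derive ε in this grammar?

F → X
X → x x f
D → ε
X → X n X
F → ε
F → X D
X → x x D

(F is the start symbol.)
A non-terminal is nullable if it can derive ε (the empty string): either it has an ε-production, or it has a production whose right-hand side consists entirely of nullable non-terminals.

ε-productions: D → ε, F → ε
So D, F are immediately nullable.
No further non-terminal can be added: every production for the remaining non-terminals contains a terminal or a non-nullable non-terminal.
Nullable = { 'D', 'F' }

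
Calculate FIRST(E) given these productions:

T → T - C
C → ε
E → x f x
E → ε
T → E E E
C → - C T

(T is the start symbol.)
{ 'x', ε }

To compute FIRST(E), examine every production with E on the left-hand side, reading each right-hand side left to right until a non-nullable symbol is reached.

From E → x f x:
  - x is a terminal: add 'x' and stop
From E → ε:
  - ε-production, so ε ∈ FIRST(E)

Collecting: FIRST(E) = { 'x', ε }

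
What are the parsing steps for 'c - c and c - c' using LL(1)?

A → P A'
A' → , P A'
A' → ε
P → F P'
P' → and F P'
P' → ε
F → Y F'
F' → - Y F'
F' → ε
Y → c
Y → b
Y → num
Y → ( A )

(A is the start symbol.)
Stack is shown with the top on the left.

Stack           Input              Action
-----------------------------------------
A $             c - c and c - c $  output A → P A'
P A' $          c - c and c - c $  output P → F P'
F P' A' $       c - c and c - c $  output F → Y F'
Y F' P' A' $    c - c and c - c $  output Y → c
c F' P' A' $    c - c and c - c $  match 'c'
F' P' A' $      - c and c - c $    output F' → - Y F'
- Y F' P' A' $  - c and c - c $    match '-'
Y F' P' A' $    c and c - c $      output Y → c
c F' P' A' $    c and c - c $      match 'c'
F' P' A' $      and c - c $        output F' → ε
P' A' $         and c - c $        output P' → and F P'
and F P' A' $   and c - c $        match 'and'
F P' A' $       c - c $            output F → Y F'
Y F' P' A' $    c - c $            output Y → c
c F' P' A' $    c - c $            match 'c'
F' P' A' $      - c $              output F' → - Y F'
- Y F' P' A' $  - c $              match '-'
Y F' P' A' $    c $                output Y → c
c F' P' A' $    c $                match 'c'
F' P' A' $      $                  output F' → ε
P' A' $         $                  output P' → ε
A' $            $                  output A' → ε
$               $                  accept

The string is accepted.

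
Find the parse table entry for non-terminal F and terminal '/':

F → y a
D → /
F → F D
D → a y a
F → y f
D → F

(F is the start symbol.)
To find M[F, '/'], we find productions for F where '/' is in the predict set (PREDICT(N → α) = (FIRST(α) \ {ε}) ∪ (FOLLOW(N) if α ⇒* ε)).

Relevant sets:
  FIRST(F) = { 'y' }

F → y a: PREDICT = { 'y' }
F → F D: PREDICT = { 'y' }
F → y f: PREDICT = { 'y' }

M[F, '/'] is empty (no production applies)

Answer: Empty (error entry)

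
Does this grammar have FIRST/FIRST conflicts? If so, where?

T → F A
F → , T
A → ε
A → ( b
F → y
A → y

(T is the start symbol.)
No FIRST/FIRST conflicts.

A FIRST/FIRST conflict occurs when two productions N → α and N → β for the same non-terminal have FIRST(α) ∩ FIRST(β) ≠ ∅ (with ε ∈ FIRST of a nullable right-hand side, so two nullable alternatives also conflict).

Productions for F:
  F → , T: FIRST = { ',' }
  F → y: FIRST = { 'y' }
Productions for A:
  A → ε: FIRST = { ε }
  A → ( b: FIRST = { '(' }
  A → y: FIRST = { 'y' }
T has only one production, so no FIRST/FIRST conflict is possible there.

All alternatives of each non-terminal have pairwise disjoint FIRST sets.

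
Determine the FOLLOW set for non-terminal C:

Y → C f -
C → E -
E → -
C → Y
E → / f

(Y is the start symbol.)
{ 'f' }

In Y → C f -: C is followed by f '-', add FIRST(f '-') \ {ε} = { 'f' }

Taking the union: FOLLOW(C) = { 'f' }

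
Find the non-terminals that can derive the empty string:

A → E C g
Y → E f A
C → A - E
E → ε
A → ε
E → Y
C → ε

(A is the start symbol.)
{ 'A', 'C', 'E' }

A non-terminal is nullable if it can derive ε (the empty string): either it has an ε-production, or it has a production whose right-hand side consists entirely of nullable non-terminals.

ε-productions: E → ε, A → ε, C → ε
So E, A, C are immediately nullable.
No further non-terminal can be added: every production for the remaining non-terminals contains a terminal or a non-nullable non-terminal.
Nullable = { 'A', 'C', 'E' }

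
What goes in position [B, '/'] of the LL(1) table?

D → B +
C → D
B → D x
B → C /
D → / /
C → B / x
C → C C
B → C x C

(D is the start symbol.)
To find M[B, '/'], we find productions for B where '/' is in the predict set (PREDICT(N → α) = (FIRST(α) \ {ε}) ∪ (FOLLOW(N) if α ⇒* ε)).

Relevant sets:
  FIRST(D) = { '/' }
  FIRST(C) = { '/' }

B → D x: PREDICT = { '/' }
  '/' is in predict set, so this production goes in M[B, '/']
B → C /: PREDICT = { '/' }
  '/' is in predict set, so this production goes in M[B, '/']
B → C x C: PREDICT = { '/' }
  '/' is in predict set, so this production goes in M[B, '/']

M[B, '/'] = B → D x, B → C /, B → C x C  (a multiply-defined cell — the grammar is not LL(1))

Answer: B → D x, B → C /, B → C x C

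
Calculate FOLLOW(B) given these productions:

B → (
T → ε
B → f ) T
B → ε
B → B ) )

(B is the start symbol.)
{ $, ')' }

B is the start symbol, so $ ∈ FOLLOW(B).
In B → B ) ): B is followed by ')' ')', add FIRST(')' ')') \ {ε} = { ')' }

Taking the union: FOLLOW(B) = { $, ')' }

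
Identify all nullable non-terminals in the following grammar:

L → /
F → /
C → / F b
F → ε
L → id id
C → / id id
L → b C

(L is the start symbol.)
A non-terminal is nullable if it can derive ε (the empty string): either it has an ε-production, or it has a production whose right-hand side consists entirely of nullable non-terminals.

ε-productions: F → ε
So F is immediately nullable.
No further non-terminal can be added: every production for the remaining non-terminals contains a terminal or a non-nullable non-terminal.
Nullable = { 'F' }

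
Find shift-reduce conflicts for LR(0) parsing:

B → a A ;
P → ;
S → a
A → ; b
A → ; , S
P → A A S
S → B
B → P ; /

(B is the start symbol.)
A shift-reduce conflict occurs when an LR(0) state has both:
  - a complete (reduce) item [A → α .] (dot at the end), and
  - a shift item [B → β . c γ] (dot before a terminal).

Augment with B' → B and build the canonical LR(0) collection (I0 = CLOSURE({[B' → . B]}), then GOTO on every symbol after a dot until no new states appear). It has 18 states:
  I0: { [A → . ; , S], [A → . ; b], [B → . P ; /], [B → . a A ;], [B' → . B], [P → . ;], [P → . A A S] }  — shift
  I1: { [A → ; . , S], [A → ; . b], [P → ; .] }  — shift, reduce
  I2: { [A → . ; , S], [A → . ; b], [P → A . A S] }  — shift
  I3: { [B' → B .] }  — accept
  I4: { [B → P . ; /] }  — shift
  I5: { [A → . ; , S], [A → . ; b], [B → a . A ;] }  — shift
  I6: { [A → ; . , S], [A → ; . b] }  — shift
  I7: { [B → a A . ;] }  — shift
  I8: { [B → a A ; .] }  — reduce
  I9: { [A → . ; , S], [A → . ; b], [A → ; , . S], [B → . P ; /], [B → . a A ;], [P → . ;], [P → . A A S], [S → . B], [S → . a] }  — shift
  I10: { [A → ; b .] }  — reduce
  I11: { [S → B .] }  — reduce
  I12: { [A → ; , S .] }  — reduce
  I13: { [A → . ; , S], [A → . ; b], [B → a . A ;], [S → a .] }  — shift, reduce
  I14: { [B → P ; . /] }  — shift
  I15: { [B → P ; / .] }  — reduce
  I16: { [A → . ; , S], [A → . ; b], [B → . P ; /], [B → . a A ;], [P → . ;], [P → . A A S], [P → A A . S], [S → . B], [S → . a] }  — shift
  I17: { [P → A A S .] }  — reduce

I1 contains reduce item [P → ; .] and shift items [A → ; . , S], [A → ; . b] — shift-reduce conflict.
I13 contains reduce item [S → a .] and shift items [A → . ; , S], [A → . ; b] — shift-reduce conflict.

Answer: Yes — I1: [P → ; .] vs [A → ; . , S]; I13: [S → a .] vs [A → . ; , S]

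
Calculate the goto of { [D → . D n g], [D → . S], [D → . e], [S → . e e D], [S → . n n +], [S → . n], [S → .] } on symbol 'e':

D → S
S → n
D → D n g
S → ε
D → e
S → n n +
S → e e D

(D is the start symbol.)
GOTO(I, 'e') = CLOSURE({ [A → αX.β] : [A → α.Xβ] ∈ I, X = 'e' })

Items with dot before 'e', with the dot advanced:
  [D → . e] → [D → e .]
  [S → . e e D] → [S → e . e D]
Closure adds nothing (no advanced item has the dot before a non-terminal).

GOTO = { [D → e .], [S → e . e D] }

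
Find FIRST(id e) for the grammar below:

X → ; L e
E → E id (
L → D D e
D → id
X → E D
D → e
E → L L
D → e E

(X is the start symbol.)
{ 'id' }

To compute FIRST(id e), process the symbols left to right:
Symbol id is a terminal. Add 'id' and stop.
FIRST(id e) = { 'id' }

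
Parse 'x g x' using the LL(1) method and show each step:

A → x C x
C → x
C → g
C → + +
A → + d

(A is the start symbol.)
LL(1) parsing maintains a stack (initially the start symbol over $) and the input. At each step: if the stack top is a terminal, match it against the current input token; if it is a non-terminal N, replace it with the RHS of M[N, lookahead] (the unique production whose predict set contains the lookahead).

Stack is shown with the top on the left.

Stack    Input    Action
------------------------
A $      x g x $  output A → x C x
x C x $  x g x $  match 'x'
C x $    g x $    output C → g
g x $    g x $    match 'g'
x $      x $      match 'x'
$        $        accept

The string is accepted.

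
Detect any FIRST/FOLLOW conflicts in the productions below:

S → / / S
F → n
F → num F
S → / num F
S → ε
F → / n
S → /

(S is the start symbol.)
No FIRST/FOLLOW conflicts.

Nullable non-terminals: S.

S: nullable alternative(s) S → ε; FOLLOW(S) = { $ }
  S → / / S: FIRST \ {ε} = { '/' } — disjoint from FOLLOW(S)
  S → / num F: FIRST \ {ε} = { '/' } — disjoint from FOLLOW(S)
  S → ε: FIRST \ {ε} = { } — this is the only nullable alternative, skip
  S → /: FIRST \ {ε} = { '/' } — disjoint from FOLLOW(S)

F has no nullable alternative, so no FIRST/FOLLOW check is needed there.

No FIRST/FOLLOW conflicts found.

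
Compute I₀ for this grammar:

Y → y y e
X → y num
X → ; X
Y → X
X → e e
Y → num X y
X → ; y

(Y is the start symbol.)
First, augment the grammar with Y' → Y
I₀ = CLOSURE({ [Y' → . Y] }):
  [Y' → . Y] has the dot before Y: add [Y → . y y e], [Y → . X], [Y → . num X y]
  [Y → . X] has the dot before X: add [X → . y num], [X → . ; X], [X → . e e], [X → . ; y]
No further items can be added.

I₀ = { [X → . ; X], [X → . ; y], [X → . e e], [X → . y num], [Y → . X], [Y → . num X y], [Y → . y y e], [Y' → . Y] }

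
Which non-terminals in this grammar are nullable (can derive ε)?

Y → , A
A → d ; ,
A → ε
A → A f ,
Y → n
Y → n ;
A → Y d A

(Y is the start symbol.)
ε-productions: A → ε
So A is immediately nullable.
No further non-terminal can be added: every production for the remaining non-terminals contains a terminal or a non-nullable non-terminal.
Nullable = { 'A' }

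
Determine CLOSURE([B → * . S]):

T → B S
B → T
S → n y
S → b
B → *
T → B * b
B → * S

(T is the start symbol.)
Start with: [B → * . S]
  [B → * . S] has the dot before S: add [S → . n y], [S → . b]
No further items can be added.

CLOSURE = { [B → * . S], [S → . b], [S → . n y] }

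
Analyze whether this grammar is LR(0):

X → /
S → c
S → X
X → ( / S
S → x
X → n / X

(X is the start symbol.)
Yes, the grammar is LR(0)

Augment with X' → X and build the canonical LR(0) collection (I0 = CLOSURE({[X' → . X]}), then GOTO on every symbol after a dot until no new states appear). It has 12 states:
  I0: { [X → . ( / S], [X → . /], [X → . n / X], [X' → . X] }  — shift
  I1: { [X → ( . / S] }  — shift
  I2: { [X → / .] }  — reduce
  I3: { [X' → X .] }  — accept
  I4: { [X → n . / X] }  — shift
  I5: { [X → . ( / S], [X → . /], [X → . n / X], [X → n / . X] }  — shift
  I6: { [X → n / X .] }  — reduce
  I7: { [S → . X], [S → . c], [S → . x], [X → ( / . S], [X → . ( / S], [X → . /], [X → . n / X] }  — shift
  I8: { [X → ( / S .] }  — reduce
  I9: { [S → X .] }  — reduce
  I10: { [S → c .] }  — reduce
  I11: { [S → x .] }  — reduce

Every state is either a pure shift/goto state or contains exactly one complete item and nothing to shift — no conflicts. The grammar is LR(0).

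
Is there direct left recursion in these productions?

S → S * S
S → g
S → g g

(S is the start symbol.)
S → S * S: LEFT RECURSIVE (starts with S)
S → g: starts with g
S → g g: starts with g

The grammar has direct left recursion on: S.

Answer: Yes, S is left-recursive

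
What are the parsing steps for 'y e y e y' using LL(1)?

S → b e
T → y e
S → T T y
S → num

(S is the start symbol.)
LL(1) parsing maintains a stack (initially the start symbol over $) and the input. At each step: if the stack top is a terminal, match it against the current input token; if it is a non-terminal N, replace it with the RHS of M[N, lookahead] (the unique production whose predict set contains the lookahead).

Stack is shown with the top on the left.

Stack      Input        Action
------------------------------
S $        y e y e y $  output S → T T y
T T y $    y e y e y $  output T → y e
y e T y $  y e y e y $  match 'y'
e T y $    e y e y $    match 'e'
T y $      y e y $      output T → y e
y e y $    y e y $      match 'y'
e y $      e y $        match 'e'
y $        y $          match 'y'
$          $            accept

The string is accepted.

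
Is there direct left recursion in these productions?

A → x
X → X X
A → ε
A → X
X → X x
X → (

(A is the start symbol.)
A → x: starts with x
X → X X: LEFT RECURSIVE (starts with X)
A → ε: starts with ε
A → X: starts with X
X → X x: LEFT RECURSIVE (starts with X)
X → (: starts with '('

The grammar has direct left recursion on: X.

Answer: Yes, X is left-recursive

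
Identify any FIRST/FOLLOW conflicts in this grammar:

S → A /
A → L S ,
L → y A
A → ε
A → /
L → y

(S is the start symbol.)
Yes. A → L S ',' with FOLLOW(A) on { 'y' }; A → '/' with FOLLOW(A) on { '/' }

Nullable non-terminals: A.
FIRST sets used below: FIRST(L) = { 'y' }

A: nullable alternative(s) A → ε; FOLLOW(A) = { '/', 'y' }
  A → L S ,: FIRST \ {ε} = { 'y' } — overlaps FOLLOW(A) on { 'y' }: CONFLICT
  A → ε: FIRST \ {ε} = { } — this is the only nullable alternative, skip
  A → /: FIRST \ {ε} = { '/' } — overlaps FOLLOW(A) on { '/' }: CONFLICT

L, S have no nullable alternative, so no FIRST/FOLLOW check is needed there.

So the grammar has 2 FIRST/FOLLOW conflicts (marked CONFLICT above).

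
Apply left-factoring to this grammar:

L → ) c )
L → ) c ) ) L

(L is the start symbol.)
L → ) c ) L'
L' → ε
L' → ) L

Left-factoring transforms A → αβ₁ | αβ₂ into A → αA' and A' → β₁ | β₂
(α is the longest common prefix among the alternatives). Repeat until
no nonterminal has two alternatives with a common prefix.

Round 1: L has alternatives sharing prefix ') c )'. Introduce L': L → ) c ) L'
  Add: L' → ε
  Add: L' → ) L

No remaining common prefixes — done.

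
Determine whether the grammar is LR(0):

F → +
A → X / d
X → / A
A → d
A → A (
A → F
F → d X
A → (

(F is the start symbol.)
A grammar is LR(0) if no state in the canonical LR(0) collection has:
  - both a shift item (dot before a terminal) and a complete item (shift-reduce conflict), or
  - two or more complete items (reduce-reduce conflict; the accept item [F' → F .] counts as a complete item here).

Augment with F' → F and build the canonical LR(0) collection (I0 = CLOSURE({[F' → . F]}), then GOTO on every symbol after a dot until no new states appear). It has 14 states:
  I0: { [F → . +], [F → . d X], [F' → . F] }  — shift
  I1: { [F → + .] }  — reduce
  I2: { [F' → F .] }  — accept
  I3: { [F → d . X], [X → . / A] }  — shift
  I4: { [A → . (], [A → . A (], [A → . F], [A → . X / d], [A → . d], [F → . +], [F → . d X], [X → . / A], [X → / . A] }  — shift
  I5: { [F → d X .] }  — reduce
  I6: { [A → ( .] }  — reduce
  I7: { [A → A . (], [X → / A .] }  — shift, reduce
  I8: { [A → F .] }  — reduce
  I9: { [A → X . / d] }  — shift
  I10: { [A → d .], [F → d . X], [X → . / A] }  — shift, reduce
  I11: { [A → X / . d] }  — shift
  I12: { [A → X / d .] }  — reduce
  I13: { [A → A ( .] }  — reduce

Conflict in state I7:
  Shift-reduce conflict between [X → / A .] and [A → A . (]
So the grammar is NOT LR(0).

Answer: No. Shift-reduce conflict between [X → / A .] and [A → A . (]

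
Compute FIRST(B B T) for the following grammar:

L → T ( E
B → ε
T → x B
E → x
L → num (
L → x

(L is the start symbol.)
{ 'x' }

FIRST sets of the non-terminals involved (from the grammar, by fixed-point iteration):
  FIRST(B) = { ε }
  FIRST(T) = { 'x' }

To compute FIRST(B B T), process the symbols left to right:
Symbol B is a non-terminal. Add FIRST(B) \ {ε} = { }
B is nullable (ε ∈ FIRST(B)), continue to the next symbol.
Symbol B is a non-terminal. Add FIRST(B) \ {ε} = { }
B is nullable (ε ∈ FIRST(B)), continue to the next symbol.
Symbol T is a non-terminal. Add FIRST(T) \ {ε} = { 'x' }
T is not nullable (ε ∉ FIRST(T)), so stop here.
FIRST(B B T) = { 'x' }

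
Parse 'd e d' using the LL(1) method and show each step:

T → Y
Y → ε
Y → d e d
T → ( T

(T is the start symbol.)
LL(1) parsing maintains a stack (initially the start symbol over $) and the input. At each step: if the stack top is a terminal, match it against the current input token; if it is a non-terminal N, replace it with the RHS of M[N, lookahead] (the unique production whose predict set contains the lookahead).

Stack is shown with the top on the left.

Stack    Input    Action
------------------------
T $      d e d $  output T → Y
Y $      d e d $  output Y → d e d
d e d $  d e d $  match 'd'
e d $    e d $    match 'e'
d $      d $      match 'd'
$        $        accept

The string is accepted.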